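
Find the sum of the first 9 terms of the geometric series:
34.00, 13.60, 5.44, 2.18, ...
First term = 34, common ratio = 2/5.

Sₙ = a(1 - rⁿ) / (1 - r)
S_9 = 34(1 - (2/5)^9) / (1 - (2/5))
S_9 = 34(1 - (512/1953125)) / (3/5)
S_9 = 22129614/390625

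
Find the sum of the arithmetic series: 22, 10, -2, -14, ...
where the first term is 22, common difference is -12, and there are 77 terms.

Sₙ = n/2 × (first + last)
Last term = a + (n-1)d = 22 + (77-1)×(-12) = -890
S_77 = 77/2 × (22 + (-890))
S_77 = 77/2 × (-868) = -33418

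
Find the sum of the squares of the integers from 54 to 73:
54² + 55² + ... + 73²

Use ∑_{k=1}^{n} k² = n(n+1)(2n+1)/6, then subtract the first 53 terms.
∑_{k=1}^{73} k² = 73×74×147/6 = 132349
∑_{k=1}^{53} k² = 53×54×107/6 = 51039
∑_{k=54}^{73} k² = 132349 - 51039 = 81310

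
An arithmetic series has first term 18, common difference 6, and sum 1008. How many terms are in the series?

Using S = n/2 × [2a + (n-1)d]
1008 = n/2 × [2(18) + (n-1)(6)]
1008 = n/2 × [36 + 6n - 6]
2016 = n × [30 + 6n]
6n² + (30)n - 2016 = 0
Discriminant: Δ = (30)² - 4(6)(-2016) = 900 + 48384 = 49284
√Δ = 222
n = [-(30) + √Δ] / (2·6) = (-30 + 222) / 12 = 192 / 12 = 16
(The negative root is discarded since n must be a positive integer.)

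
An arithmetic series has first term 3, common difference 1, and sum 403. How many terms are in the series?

Using S = n/2 × [2a + (n-1)d]
403 = n/2 × [2(3) + (n-1)(1)]
403 = n/2 × [6 + 1n - 1]
806 = n × [5 + 1n]
1n² + (5)n - 806 = 0
Discriminant: Δ = (5)² - 4(1)(-806) = 25 + 3224 = 3249
√Δ = 57
n = [-(5) + √Δ] / (2·1) = (-5 + 57) / 2 = 52 / 2 = 26
(The negative root is discarded since n must be a positive integer.)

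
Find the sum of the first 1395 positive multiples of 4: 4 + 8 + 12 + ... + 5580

Factor out 4: = 4(1 + 2 + ... + 1395) = 4 × n(n+1)/2
= 4 × 1395×1396/2
= 4 × 973710
= 3894840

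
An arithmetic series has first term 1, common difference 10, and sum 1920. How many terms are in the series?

Using S = n/2 × [2a + (n-1)d]
1920 = n/2 × [2(1) + (n-1)(10)]
1920 = n/2 × [2 + 10n - 10]
3840 = n × [-8 + 10n]
10n² + (-8)n - 3840 = 0
Discriminant: Δ = (-8)² - 4(10)(-3840) = 64 + 153600 = 153664
√Δ = 392
n = [-(-8) + √Δ] / (2·10) = (8 + 392) / 20 = 400 / 20 = 20
(The negative root is discarded since n must be a positive integer.)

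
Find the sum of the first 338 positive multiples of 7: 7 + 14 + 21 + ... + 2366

Factor out 7: = 7(1 + 2 + ... + 338) = 7 × n(n+1)/2
= 7 × 338×339/2
= 7 × 57291
= 401037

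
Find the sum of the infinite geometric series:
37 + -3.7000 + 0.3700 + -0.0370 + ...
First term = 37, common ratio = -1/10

For |r| < 1, S = a / (1 - r)
S = 37 / (1 - (-1/10))
S = 37 / (11/10)
S = 370/11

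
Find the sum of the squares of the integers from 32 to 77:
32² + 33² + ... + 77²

Use ∑_{k=1}^{n} k² = n(n+1)(2n+1)/6, then subtract the first 31 terms.
∑_{k=1}^{77} k² = 77×78×155/6 = 155155
∑_{k=1}^{31} k² = 31×32×63/6 = 10416
∑_{k=32}^{77} k² = 155155 - 10416 = 144739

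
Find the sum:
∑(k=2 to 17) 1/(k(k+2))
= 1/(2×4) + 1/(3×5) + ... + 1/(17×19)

Partial fractions: 1/(k(k+2)) = (1/2)[1/k - 1/(k+2)]
Telescoping leaves the first two and last two terms:
= (1/2)[1/2 + 1/3 - 1/18 - 1/19]
= 62/171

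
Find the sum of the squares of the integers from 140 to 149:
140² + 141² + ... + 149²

Use ∑_{k=1}^{n} k² = n(n+1)(2n+1)/6, then subtract the first 139 terms.
∑_{k=1}^{149} k² = 149×150×299/6 = 1113775
∑_{k=1}^{139} k² = 139×140×279/6 = 904890
∑_{k=140}^{149} k² = 1113775 - 904890 = 208885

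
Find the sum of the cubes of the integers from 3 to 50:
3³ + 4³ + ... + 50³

Use ∑_{k=1}^{n} k³ = [n(n+1)/2]², then subtract the first 2 terms.
∑_{k=1}^{50} k³ = [50×51/2]² = 1275² = 1625625
∑_{k=1}^{2} k³ = [2×3/2]² = 3² = 9
∑_{k=3}^{50} k³ = 1625625 - 9 = 1625616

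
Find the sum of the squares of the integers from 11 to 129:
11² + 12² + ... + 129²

Use ∑_{k=1}^{n} k² = n(n+1)(2n+1)/6, then subtract the first 10 terms.
∑_{k=1}^{129} k² = 129×130×259/6 = 723905
∑_{k=1}^{10} k² = 10×11×21/6 = 385
∑_{k=11}^{129} k² = 723905 - 385 = 723520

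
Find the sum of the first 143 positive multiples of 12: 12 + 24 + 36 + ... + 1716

Factor out 12: = 12(1 + 2 + ... + 143) = 12 × n(n+1)/2
= 12 × 143×144/2
= 12 × 10296
= 123552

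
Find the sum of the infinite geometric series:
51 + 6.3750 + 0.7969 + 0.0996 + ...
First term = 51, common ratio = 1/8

For |r| < 1, S = a / (1 - r)
S = 51 / (1 - (1/8))
S = 51 / (7/8)
S = 408/7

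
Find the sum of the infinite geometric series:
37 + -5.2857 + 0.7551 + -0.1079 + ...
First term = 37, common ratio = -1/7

For |r| < 1, S = a / (1 - r)
S = 37 / (1 - (-1/7))
S = 37 / (8/7)
S = 259/8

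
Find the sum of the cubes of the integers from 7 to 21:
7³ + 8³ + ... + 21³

Use ∑_{k=1}^{n} k³ = [n(n+1)/2]², then subtract the first 6 terms.
∑_{k=1}^{21} k³ = [21×22/2]² = 231² = 53361
∑_{k=1}^{6} k³ = [6×7/2]² = 21² = 441
∑_{k=7}^{21} k³ = 53361 - 441 = 52920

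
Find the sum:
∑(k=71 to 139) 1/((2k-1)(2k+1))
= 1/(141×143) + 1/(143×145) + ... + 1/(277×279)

Partial fractions: 1/((2k-1)(2k+1)) = (1/2)[1/(2k-1) - 1/(2k+1)]
The series telescopes:
= (1/2)[1/141 - 1/279]
= 23/13113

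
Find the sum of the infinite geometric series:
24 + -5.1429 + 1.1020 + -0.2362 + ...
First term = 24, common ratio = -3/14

For |r| < 1, S = a / (1 - r)
S = 24 / (1 - (-3/14))
S = 24 / (17/14)
S = 336/17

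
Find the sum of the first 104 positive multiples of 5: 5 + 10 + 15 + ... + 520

Factor out 5: = 5(1 + 2 + ... + 104) = 5 × n(n+1)/2
= 5 × 104×105/2
= 5 × 5460
= 27300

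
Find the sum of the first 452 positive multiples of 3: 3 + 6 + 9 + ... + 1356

Factor out 3: = 3(1 + 2 + ... + 452) = 3 × n(n+1)/2
= 3 × 452×453/2
= 3 × 102378
= 307134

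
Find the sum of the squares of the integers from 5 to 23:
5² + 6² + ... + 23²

Use ∑_{k=1}^{n} k² = n(n+1)(2n+1)/6, then subtract the first 4 terms.
∑_{k=1}^{23} k² = 23×24×47/6 = 4324
∑_{k=1}^{4} k² = 4×5×9/6 = 30
∑_{k=5}^{23} k² = 4324 - 30 = 4294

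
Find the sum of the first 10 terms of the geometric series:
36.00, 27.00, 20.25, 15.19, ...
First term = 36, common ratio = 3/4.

Sₙ = a(1 - rⁿ) / (1 - r)
S_10 = 36(1 - (3/4)^10) / (1 - (3/4))
S_10 = 36(1 - (59049/1048576)) / (1/4)
S_10 = 8905743/65536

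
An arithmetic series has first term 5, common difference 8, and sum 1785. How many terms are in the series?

Using S = n/2 × [2a + (n-1)d]
1785 = n/2 × [2(5) + (n-1)(8)]
1785 = n/2 × [10 + 8n - 8]
3570 = n × [2 + 8n]
8n² + (2)n - 3570 = 0
Discriminant: Δ = (2)² - 4(8)(-3570) = 4 + 114240 = 114244
√Δ = 338
n = [-(2) + √Δ] / (2·8) = (-2 + 338) / 16 = 336 / 16 = 21
(The negative root is discarded since n must be a positive integer.)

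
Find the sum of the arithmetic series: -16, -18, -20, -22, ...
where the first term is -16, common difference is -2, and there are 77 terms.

Sₙ = n/2 × (first + last)
Last term = a + (n-1)d = -16 + (77-1)×(-2) = -168
S_77 = 77/2 × (-16 + (-168))
S_77 = 77/2 × (-184) = -7084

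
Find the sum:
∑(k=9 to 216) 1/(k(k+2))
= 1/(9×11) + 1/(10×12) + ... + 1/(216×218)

Partial fractions: 1/(k(k+2)) = (1/2)[1/k - 1/(k+2)]
Telescoping leaves the first two and last two terms:
= (1/2)[1/9 + 1/10 - 1/217 - 1/218]
= 107458/1064385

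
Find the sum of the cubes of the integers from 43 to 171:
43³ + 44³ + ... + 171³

Use ∑_{k=1}^{n} k³ = [n(n+1)/2]², then subtract the first 42 terms.
∑_{k=1}^{171} k³ = [171×172/2]² = 14706² = 216266436
∑_{k=1}^{42} k³ = [42×43/2]² = 903² = 815409
∑_{k=43}^{171} k³ = 216266436 - 815409 = 215451027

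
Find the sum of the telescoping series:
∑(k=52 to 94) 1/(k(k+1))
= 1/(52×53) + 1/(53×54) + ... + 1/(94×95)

Partial fractions: 1/(k(k+1)) = 1/k - 1/(k+1)
The series telescopes:
= (1/52 - 1/53) + (1/53 - 1/54) + ... + (1/94 - 1/95)
= 1/52 - 1/95
= 43/4940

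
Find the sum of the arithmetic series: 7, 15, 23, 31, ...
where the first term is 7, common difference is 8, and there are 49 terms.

Sₙ = n/2 × (first + last)
Last term = a + (n-1)d = 7 + (49-1)×8 = 391
S_49 = 49/2 × (7 + 391)
S_49 = 49/2 × 398 = 9751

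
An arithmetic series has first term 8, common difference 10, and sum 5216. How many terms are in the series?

Using S = n/2 × [2a + (n-1)d]
5216 = n/2 × [2(8) + (n-1)(10)]
5216 = n/2 × [16 + 10n - 10]
10432 = n × [6 + 10n]
10n² + (6)n - 10432 = 0
Discriminant: Δ = (6)² - 4(10)(-10432) = 36 + 417280 = 417316
√Δ = 646
n = [-(6) + √Δ] / (2·10) = (-6 + 646) / 20 = 640 / 20 = 32
(The negative root is discarded since n must be a positive integer.)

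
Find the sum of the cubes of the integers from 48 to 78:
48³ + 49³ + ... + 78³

Use ∑_{k=1}^{n} k³ = [n(n+1)/2]², then subtract the first 47 terms.
∑_{k=1}^{78} k³ = [78×79/2]² = 3081² = 9492561
∑_{k=1}^{47} k³ = [47×48/2]² = 1128² = 1272384
∑_{k=48}^{78} k³ = 9492561 - 1272384 = 8220177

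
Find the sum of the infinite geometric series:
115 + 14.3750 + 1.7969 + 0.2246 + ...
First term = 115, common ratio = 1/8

For |r| < 1, S = a / (1 - r)
S = 115 / (1 - (1/8))
S = 115 / (7/8)
S = 920/7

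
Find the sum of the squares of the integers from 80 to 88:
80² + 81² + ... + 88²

Use ∑_{k=1}^{n} k² = n(n+1)(2n+1)/6, then subtract the first 79 terms.
∑_{k=1}^{88} k² = 88×89×177/6 = 231044
∑_{k=1}^{79} k² = 79×80×159/6 = 167480
∑_{k=80}^{88} k² = 231044 - 167480 = 63564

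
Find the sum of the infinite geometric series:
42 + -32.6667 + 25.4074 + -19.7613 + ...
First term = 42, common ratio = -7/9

For |r| < 1, S = a / (1 - r)
S = 42 / (1 - (-7/9))
S = 42 / (16/9)
S = 189/8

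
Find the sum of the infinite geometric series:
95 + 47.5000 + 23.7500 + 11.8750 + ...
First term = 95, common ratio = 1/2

For |r| < 1, S = a / (1 - r)
S = 95 / (1 - (1/2))
S = 95 / (1/2)
S = 190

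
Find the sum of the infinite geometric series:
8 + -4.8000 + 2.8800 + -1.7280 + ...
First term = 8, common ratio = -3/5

For |r| < 1, S = a / (1 - r)
S = 8 / (1 - (-3/5))
S = 8 / (8/5)
S = 5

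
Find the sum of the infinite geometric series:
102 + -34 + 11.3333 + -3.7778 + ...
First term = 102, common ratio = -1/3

For |r| < 1, S = a / (1 - r)
S = 102 / (1 - (-1/3))
S = 102 / (4/3)
S = 153/2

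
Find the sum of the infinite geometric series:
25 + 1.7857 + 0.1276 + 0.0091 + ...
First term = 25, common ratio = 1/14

For |r| < 1, S = a / (1 - r)
S = 25 / (1 - (1/14))
S = 25 / (13/14)
S = 350/13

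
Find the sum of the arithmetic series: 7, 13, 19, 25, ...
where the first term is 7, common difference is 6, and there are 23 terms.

Sₙ = n/2 × (first + last)
Last term = a + (n-1)d = 7 + (23-1)×6 = 139
S_23 = 23/2 × (7 + 139)
S_23 = 23/2 × 146 = 1679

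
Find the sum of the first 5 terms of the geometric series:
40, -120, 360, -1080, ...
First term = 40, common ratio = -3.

Sₙ = a(1 - rⁿ) / (1 - r)
S_5 = 40(1 - (-3)^5) / (1 - (-3))
S_5 = 40(1 - (-243)) / (4)
S_5 = 2440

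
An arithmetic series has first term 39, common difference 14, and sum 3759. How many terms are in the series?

Using S = n/2 × [2a + (n-1)d]
3759 = n/2 × [2(39) + (n-1)(14)]
3759 = n/2 × [78 + 14n - 14]
7518 = n × [64 + 14n]
14n² + (64)n - 7518 = 0
Discriminant: Δ = (64)² - 4(14)(-7518) = 4096 + 421008 = 425104
√Δ = 652
n = [-(64) + √Δ] / (2·14) = (-64 + 652) / 28 = 588 / 28 = 21
(The negative root is discarded since n must be a positive integer.)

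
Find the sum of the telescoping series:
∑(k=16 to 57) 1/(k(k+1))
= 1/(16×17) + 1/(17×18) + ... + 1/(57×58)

Partial fractions: 1/(k(k+1)) = 1/k - 1/(k+1)
The series telescopes:
= (1/16 - 1/17) + (1/17 - 1/18) + ... + (1/57 - 1/58)
= 1/16 - 1/58
= 21/464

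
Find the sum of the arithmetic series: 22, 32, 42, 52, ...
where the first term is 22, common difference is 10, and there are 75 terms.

Sₙ = n/2 × (first + last)
Last term = a + (n-1)d = 22 + (75-1)×10 = 762
S_75 = 75/2 × (22 + 762)
S_75 = 75/2 × 784 = 29400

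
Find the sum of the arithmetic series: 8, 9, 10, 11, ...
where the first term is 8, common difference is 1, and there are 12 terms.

Sₙ = n/2 × (first + last)
Last term = a + (n-1)d = 8 + (12-1)×1 = 19
S_12 = 12/2 × (8 + 19)
S_12 = 12/2 × 27 = 162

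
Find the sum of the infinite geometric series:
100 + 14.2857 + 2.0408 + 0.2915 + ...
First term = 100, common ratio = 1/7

For |r| < 1, S = a / (1 - r)
S = 100 / (1 - (1/7))
S = 100 / (6/7)
S = 350/3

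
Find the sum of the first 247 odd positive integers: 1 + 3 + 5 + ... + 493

Sum of first n odd numbers = n²
= 247²
= 61009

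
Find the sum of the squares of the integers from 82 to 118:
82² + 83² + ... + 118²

Use ∑_{k=1}^{n} k² = n(n+1)(2n+1)/6, then subtract the first 81 terms.
∑_{k=1}^{118} k² = 118×119×237/6 = 554659
∑_{k=1}^{81} k² = 81×82×163/6 = 180441
∑_{k=82}^{118} k² = 554659 - 180441 = 374218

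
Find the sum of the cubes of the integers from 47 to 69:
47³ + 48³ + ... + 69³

Use ∑_{k=1}^{n} k³ = [n(n+1)/2]², then subtract the first 46 terms.
∑_{k=1}^{69} k³ = [69×70/2]² = 2415² = 5832225
∑_{k=1}^{46} k³ = [46×47/2]² = 1081² = 1168561
∑_{k=47}^{69} k³ = 5832225 - 1168561 = 4663664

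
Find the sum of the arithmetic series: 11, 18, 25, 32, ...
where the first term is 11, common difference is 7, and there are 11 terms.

Sₙ = n/2 × (first + last)
Last term = a + (n-1)d = 11 + (11-1)×7 = 81
S_11 = 11/2 × (11 + 81)
S_11 = 11/2 × 92 = 506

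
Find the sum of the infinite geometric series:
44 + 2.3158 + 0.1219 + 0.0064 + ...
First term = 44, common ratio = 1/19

For |r| < 1, S = a / (1 - r)
S = 44 / (1 - (1/19))
S = 44 / (18/19)
S = 418/9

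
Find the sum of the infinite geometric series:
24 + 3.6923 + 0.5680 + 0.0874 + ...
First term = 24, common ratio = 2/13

For |r| < 1, S = a / (1 - r)
S = 24 / (1 - (2/13))
S = 24 / (11/13)
S = 312/11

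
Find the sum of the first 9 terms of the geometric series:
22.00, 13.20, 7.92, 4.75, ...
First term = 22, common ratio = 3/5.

Sₙ = a(1 - rⁿ) / (1 - r)
S_9 = 22(1 - (3/5)^9) / (1 - (3/5))
S_9 = 22(1 - (19683/1953125)) / (2/5)
S_9 = 21267862/390625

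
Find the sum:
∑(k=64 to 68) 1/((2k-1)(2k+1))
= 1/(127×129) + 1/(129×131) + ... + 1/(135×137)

Partial fractions: 1/((2k-1)(2k+1)) = (1/2)[1/(2k-1) - 1/(2k+1)]
The series telescopes:
= (1/2)[1/127 - 1/137]
= 5/17399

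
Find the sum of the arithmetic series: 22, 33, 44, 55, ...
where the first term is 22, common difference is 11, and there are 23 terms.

Sₙ = n/2 × (first + last)
Last term = a + (n-1)d = 22 + (23-1)×11 = 264
S_23 = 23/2 × (22 + 264)
S_23 = 23/2 × 286 = 3289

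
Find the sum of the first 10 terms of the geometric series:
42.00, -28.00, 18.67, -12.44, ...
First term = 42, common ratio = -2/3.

Sₙ = a(1 - rⁿ) / (1 - r)
S_10 = 42(1 - (-2/3)^10) / (1 - (-2/3))
S_10 = 42(1 - (1024/59049)) / (5/3)
S_10 = 162470/6561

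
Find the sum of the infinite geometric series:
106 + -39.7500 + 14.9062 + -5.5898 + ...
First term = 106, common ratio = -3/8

For |r| < 1, S = a / (1 - r)
S = 106 / (1 - (-3/8))
S = 106 / (11/8)
S = 848/11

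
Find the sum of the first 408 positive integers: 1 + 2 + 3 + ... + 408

Formula: ∑k = n(n+1)/2
= 408×409/2
= 166872/2
= 83436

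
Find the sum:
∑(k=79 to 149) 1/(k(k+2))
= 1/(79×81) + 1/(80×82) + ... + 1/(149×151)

Partial fractions: 1/(k(k+2)) = (1/2)[1/k - 1/(k+2)]
Telescoping leaves the first two and last two terms:
= (1/2)[1/79 + 1/80 - 1/150 - 1/151]
= 169903/28629600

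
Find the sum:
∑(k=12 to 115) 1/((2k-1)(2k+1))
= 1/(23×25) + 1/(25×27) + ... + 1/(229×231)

Partial fractions: 1/((2k-1)(2k+1)) = (1/2)[1/(2k-1) - 1/(2k+1)]
The series telescopes:
= (1/2)[1/23 - 1/231]
= 104/5313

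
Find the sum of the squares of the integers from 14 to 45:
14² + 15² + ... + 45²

Use ∑_{k=1}^{n} k² = n(n+1)(2n+1)/6, then subtract the first 13 terms.
∑_{k=1}^{45} k² = 45×46×91/6 = 31395
∑_{k=1}^{13} k² = 13×14×27/6 = 819
∑_{k=14}^{45} k² = 31395 - 819 = 30576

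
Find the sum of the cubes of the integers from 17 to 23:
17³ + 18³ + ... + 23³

Use ∑_{k=1}^{n} k³ = [n(n+1)/2]², then subtract the first 16 terms.
∑_{k=1}^{23} k³ = [23×24/2]² = 276² = 76176
∑_{k=1}^{16} k³ = [16×17/2]² = 136² = 18496
∑_{k=17}^{23} k³ = 76176 - 18496 = 57680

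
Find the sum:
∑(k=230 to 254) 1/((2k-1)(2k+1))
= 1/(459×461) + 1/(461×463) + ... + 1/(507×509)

Partial fractions: 1/((2k-1)(2k+1)) = (1/2)[1/(2k-1) - 1/(2k+1)]
The series telescopes:
= (1/2)[1/459 - 1/509]
= 25/233631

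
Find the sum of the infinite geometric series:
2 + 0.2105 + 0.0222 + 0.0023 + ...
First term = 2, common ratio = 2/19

For |r| < 1, S = a / (1 - r)
S = 2 / (1 - (2/19))
S = 2 / (17/19)
S = 38/17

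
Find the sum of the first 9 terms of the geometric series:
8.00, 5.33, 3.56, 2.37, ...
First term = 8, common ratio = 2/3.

Sₙ = a(1 - rⁿ) / (1 - r)
S_9 = 8(1 - (2/3)^9) / (1 - (2/3))
S_9 = 8(1 - (512/19683)) / (1/3)
S_9 = 153368/6561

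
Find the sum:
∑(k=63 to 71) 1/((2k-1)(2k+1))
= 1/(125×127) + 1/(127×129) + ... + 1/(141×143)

Partial fractions: 1/((2k-1)(2k+1)) = (1/2)[1/(2k-1) - 1/(2k+1)]
The series telescopes:
= (1/2)[1/125 - 1/143]
= 9/17875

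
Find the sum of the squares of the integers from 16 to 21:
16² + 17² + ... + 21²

Use ∑_{k=1}^{n} k² = n(n+1)(2n+1)/6, then subtract the first 15 terms.
∑_{k=1}^{21} k² = 21×22×43/6 = 3311
∑_{k=1}^{15} k² = 15×16×31/6 = 1240
∑_{k=16}^{21} k² = 3311 - 1240 = 2071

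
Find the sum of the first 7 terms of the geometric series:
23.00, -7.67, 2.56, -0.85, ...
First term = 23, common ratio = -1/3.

Sₙ = a(1 - rⁿ) / (1 - r)
S_7 = 23(1 - (-1/3)^7) / (1 - (-1/3))
S_7 = 23(1 - (-1/2187)) / (4/3)
S_7 = 12581/729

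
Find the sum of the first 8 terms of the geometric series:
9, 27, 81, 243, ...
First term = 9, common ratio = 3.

Sₙ = a(1 - rⁿ) / (1 - r)
S_8 = 9(1 - 3^8) / (1 - 3)
S_8 = 9(1 - 6561) / (-2)
S_8 = 29520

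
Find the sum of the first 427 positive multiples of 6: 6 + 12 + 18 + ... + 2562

Factor out 6: = 6(1 + 2 + ... + 427) = 6 × n(n+1)/2
= 6 × 427×428/2
= 6 × 91378
= 548268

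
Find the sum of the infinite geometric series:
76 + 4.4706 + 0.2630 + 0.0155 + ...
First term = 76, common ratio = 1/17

For |r| < 1, S = a / (1 - r)
S = 76 / (1 - (1/17))
S = 76 / (16/17)
S = 323/4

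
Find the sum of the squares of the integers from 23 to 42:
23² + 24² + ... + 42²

Use ∑_{k=1}^{n} k² = n(n+1)(2n+1)/6, then subtract the first 22 terms.
∑_{k=1}^{42} k² = 42×43×85/6 = 25585
∑_{k=1}^{22} k² = 22×23×45/6 = 3795
∑_{k=23}^{42} k² = 25585 - 3795 = 21790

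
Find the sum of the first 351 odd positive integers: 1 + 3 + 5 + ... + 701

Sum of first n odd numbers = n²
= 351²
= 123201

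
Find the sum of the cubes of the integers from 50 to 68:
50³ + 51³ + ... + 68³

Use ∑_{k=1}^{n} k³ = [n(n+1)/2]², then subtract the first 49 terms.
∑_{k=1}^{68} k³ = [68×69/2]² = 2346² = 5503716
∑_{k=1}^{49} k³ = [49×50/2]² = 1225² = 1500625
∑_{k=50}^{68} k³ = 5503716 - 1500625 = 4003091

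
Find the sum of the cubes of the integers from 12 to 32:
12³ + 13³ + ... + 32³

Use ∑_{k=1}^{n} k³ = [n(n+1)/2]², then subtract the first 11 terms.
∑_{k=1}^{32} k³ = [32×33/2]² = 528² = 278784
∑_{k=1}^{11} k³ = [11×12/2]² = 66² = 4356
∑_{k=12}^{32} k³ = 278784 - 4356 = 274428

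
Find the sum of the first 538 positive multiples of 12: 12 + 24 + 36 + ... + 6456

Factor out 12: = 12(1 + 2 + ... + 538) = 12 × n(n+1)/2
= 12 × 538×539/2
= 12 × 144991
= 1739892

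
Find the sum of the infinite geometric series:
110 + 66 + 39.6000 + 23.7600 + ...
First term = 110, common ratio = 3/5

For |r| < 1, S = a / (1 - r)
S = 110 / (1 - (3/5))
S = 110 / (2/5)
S = 275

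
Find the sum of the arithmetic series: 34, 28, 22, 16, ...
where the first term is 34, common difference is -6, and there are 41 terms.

Sₙ = n/2 × (first + last)
Last term = a + (n-1)d = 34 + (41-1)×(-6) = -206
S_41 = 41/2 × (34 + (-206))
S_41 = 41/2 × (-172) = -3526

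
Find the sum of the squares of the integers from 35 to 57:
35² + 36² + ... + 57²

Use ∑_{k=1}^{n} k² = n(n+1)(2n+1)/6, then subtract the first 34 terms.
∑_{k=1}^{57} k² = 57×58×115/6 = 63365
∑_{k=1}^{34} k² = 34×35×69/6 = 13685
∑_{k=35}^{57} k² = 63365 - 13685 = 49680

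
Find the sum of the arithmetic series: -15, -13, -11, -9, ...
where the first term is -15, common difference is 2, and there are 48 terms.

Sₙ = n/2 × (first + last)
Last term = a + (n-1)d = -15 + (48-1)×2 = 79
S_48 = 48/2 × (-15 + 79)
S_48 = 48/2 × 64 = 1536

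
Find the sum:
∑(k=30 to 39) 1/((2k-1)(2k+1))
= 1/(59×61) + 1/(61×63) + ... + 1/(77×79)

Partial fractions: 1/((2k-1)(2k+1)) = (1/2)[1/(2k-1) - 1/(2k+1)]
The series telescopes:
= (1/2)[1/59 - 1/79]
= 10/4661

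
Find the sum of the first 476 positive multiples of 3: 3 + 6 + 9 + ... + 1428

Factor out 3: = 3(1 + 2 + ... + 476) = 3 × n(n+1)/2
= 3 × 476×477/2
= 3 × 113526
= 340578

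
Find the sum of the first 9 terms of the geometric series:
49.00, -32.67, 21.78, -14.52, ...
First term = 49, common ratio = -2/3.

Sₙ = a(1 - rⁿ) / (1 - r)
S_9 = 49(1 - (-2/3)^9) / (1 - (-2/3))
S_9 = 49(1 - (-512/19683)) / (5/3)
S_9 = 197911/6561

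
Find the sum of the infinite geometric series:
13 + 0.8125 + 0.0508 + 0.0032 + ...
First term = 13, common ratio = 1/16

For |r| < 1, S = a / (1 - r)
S = 13 / (1 - (1/16))
S = 13 / (15/16)
S = 208/15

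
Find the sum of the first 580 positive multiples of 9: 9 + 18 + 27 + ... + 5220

Factor out 9: = 9(1 + 2 + ... + 580) = 9 × n(n+1)/2
= 9 × 580×581/2
= 9 × 168490
= 1516410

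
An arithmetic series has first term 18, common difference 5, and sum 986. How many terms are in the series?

Using S = n/2 × [2a + (n-1)d]
986 = n/2 × [2(18) + (n-1)(5)]
986 = n/2 × [36 + 5n - 5]
1972 = n × [31 + 5n]
5n² + (31)n - 1972 = 0
Discriminant: Δ = (31)² - 4(5)(-1972) = 961 + 39440 = 40401
√Δ = 201
n = [-(31) + √Δ] / (2·5) = (-31 + 201) / 10 = 170 / 10 = 17
(The negative root is discarded since n must be a positive integer.)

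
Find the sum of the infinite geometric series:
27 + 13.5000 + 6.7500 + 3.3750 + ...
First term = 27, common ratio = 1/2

For |r| < 1, S = a / (1 - r)
S = 27 / (1 - (1/2))
S = 27 / (1/2)
S = 54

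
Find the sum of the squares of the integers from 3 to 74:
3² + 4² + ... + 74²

Use ∑_{k=1}^{n} k² = n(n+1)(2n+1)/6, then subtract the first 2 terms.
∑_{k=1}^{74} k² = 74×75×149/6 = 137825
∑_{k=1}^{2} k² = 2×3×5/6 = 5
∑_{k=3}^{74} k² = 137825 - 5 = 137820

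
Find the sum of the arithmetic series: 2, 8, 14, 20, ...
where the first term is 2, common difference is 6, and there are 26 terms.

Sₙ = n/2 × (first + last)
Last term = a + (n-1)d = 2 + (26-1)×6 = 152
S_26 = 26/2 × (2 + 152)
S_26 = 26/2 × 154 = 2002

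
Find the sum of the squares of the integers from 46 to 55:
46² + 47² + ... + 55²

Use ∑_{k=1}^{n} k² = n(n+1)(2n+1)/6, then subtract the first 45 terms.
∑_{k=1}^{55} k² = 55×56×111/6 = 56980
∑_{k=1}^{45} k² = 45×46×91/6 = 31395
∑_{k=46}^{55} k² = 56980 - 31395 = 25585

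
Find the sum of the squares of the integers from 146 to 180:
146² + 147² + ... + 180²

Use ∑_{k=1}^{n} k² = n(n+1)(2n+1)/6, then subtract the first 145 terms.
∑_{k=1}^{180} k² = 180×181×361/6 = 1960230
∑_{k=1}^{145} k² = 145×146×291/6 = 1026745
∑_{k=146}^{180} k² = 1960230 - 1026745 = 933485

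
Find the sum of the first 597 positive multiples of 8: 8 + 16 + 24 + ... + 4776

Factor out 8: = 8(1 + 2 + ... + 597) = 8 × n(n+1)/2
= 8 × 597×598/2
= 8 × 178503
= 1428024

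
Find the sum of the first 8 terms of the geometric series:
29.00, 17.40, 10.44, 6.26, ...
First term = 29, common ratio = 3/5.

Sₙ = a(1 - rⁿ) / (1 - r)
S_8 = 29(1 - (3/5)^8) / (1 - (3/5))
S_8 = 29(1 - (6561/390625)) / (2/5)
S_8 = 5568928/78125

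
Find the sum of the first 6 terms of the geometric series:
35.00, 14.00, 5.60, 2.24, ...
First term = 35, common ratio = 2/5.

Sₙ = a(1 - rⁿ) / (1 - r)
S_6 = 35(1 - (2/5)^6) / (1 - (2/5))
S_6 = 35(1 - (64/15625)) / (3/5)
S_6 = 36309/625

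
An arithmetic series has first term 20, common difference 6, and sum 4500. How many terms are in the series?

Using S = n/2 × [2a + (n-1)d]
4500 = n/2 × [2(20) + (n-1)(6)]
4500 = n/2 × [40 + 6n - 6]
9000 = n × [34 + 6n]
6n² + (34)n - 9000 = 0
Discriminant: Δ = (34)² - 4(6)(-9000) = 1156 + 216000 = 217156
√Δ = 466
n = [-(34) + √Δ] / (2·6) = (-34 + 466) / 12 = 432 / 12 = 36
(The negative root is discarded since n must be a positive integer.)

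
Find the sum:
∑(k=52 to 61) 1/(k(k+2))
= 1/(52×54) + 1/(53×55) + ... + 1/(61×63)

Partial fractions: 1/(k(k+2)) = (1/2)[1/k - 1/(k+2)]
Telescoping leaves the first two and last two terms:
= (1/2)[1/52 + 1/53 - 1/62 - 1/63]
= 32815/10764936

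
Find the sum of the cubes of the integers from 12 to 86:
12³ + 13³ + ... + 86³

Use ∑_{k=1}^{n} k³ = [n(n+1)/2]², then subtract the first 11 terms.
∑_{k=1}^{86} k³ = [86×87/2]² = 3741² = 13995081
∑_{k=1}^{11} k³ = [11×12/2]² = 66² = 4356
∑_{k=12}^{86} k³ = 13995081 - 4356 = 13990725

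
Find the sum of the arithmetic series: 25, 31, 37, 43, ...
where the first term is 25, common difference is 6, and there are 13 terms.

Sₙ = n/2 × (first + last)
Last term = a + (n-1)d = 25 + (13-1)×6 = 97
S_13 = 13/2 × (25 + 97)
S_13 = 13/2 × 122 = 793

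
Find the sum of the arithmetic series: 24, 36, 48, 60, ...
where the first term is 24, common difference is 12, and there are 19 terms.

Sₙ = n/2 × (first + last)
Last term = a + (n-1)d = 24 + (19-1)×12 = 240
S_19 = 19/2 × (24 + 240)
S_19 = 19/2 × 264 = 2508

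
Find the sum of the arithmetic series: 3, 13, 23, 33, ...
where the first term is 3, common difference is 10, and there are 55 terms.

Sₙ = n/2 × (first + last)
Last term = a + (n-1)d = 3 + (55-1)×10 = 543
S_55 = 55/2 × (3 + 543)
S_55 = 55/2 × 546 = 15015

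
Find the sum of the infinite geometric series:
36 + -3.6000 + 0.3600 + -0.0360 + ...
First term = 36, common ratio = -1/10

For |r| < 1, S = a / (1 - r)
S = 36 / (1 - (-1/10))
S = 36 / (11/10)
S = 360/11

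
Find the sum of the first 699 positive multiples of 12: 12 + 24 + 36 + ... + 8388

Factor out 12: = 12(1 + 2 + ... + 699) = 12 × n(n+1)/2
= 12 × 699×700/2
= 12 × 244650
= 2935800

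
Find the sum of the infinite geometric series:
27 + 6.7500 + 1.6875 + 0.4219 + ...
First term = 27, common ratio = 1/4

For |r| < 1, S = a / (1 - r)
S = 27 / (1 - (1/4))
S = 27 / (3/4)
S = 36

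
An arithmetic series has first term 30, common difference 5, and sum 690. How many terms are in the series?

Using S = n/2 × [2a + (n-1)d]
690 = n/2 × [2(30) + (n-1)(5)]
690 = n/2 × [60 + 5n - 5]
1380 = n × [55 + 5n]
5n² + (55)n - 1380 = 0
Discriminant: Δ = (55)² - 4(5)(-1380) = 3025 + 27600 = 30625
√Δ = 175
n = [-(55) + √Δ] / (2·5) = (-55 + 175) / 10 = 120 / 10 = 12
(The negative root is discarded since n must be a positive integer.)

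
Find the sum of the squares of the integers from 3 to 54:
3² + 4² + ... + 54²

Use ∑_{k=1}^{n} k² = n(n+1)(2n+1)/6, then subtract the first 2 terms.
∑_{k=1}^{54} k² = 54×55×109/6 = 53955
∑_{k=1}^{2} k² = 2×3×5/6 = 5
∑_{k=3}^{54} k² = 53955 - 5 = 53950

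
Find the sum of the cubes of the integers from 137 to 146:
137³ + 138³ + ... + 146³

Use ∑_{k=1}^{n} k³ = [n(n+1)/2]², then subtract the first 136 terms.
∑_{k=1}^{146} k³ = [146×147/2]² = 10731² = 115154361
∑_{k=1}^{136} k³ = [136×137/2]² = 9316² = 86787856
∑_{k=137}^{146} k³ = 115154361 - 86787856 = 28366505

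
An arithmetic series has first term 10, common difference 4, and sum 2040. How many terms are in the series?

Using S = n/2 × [2a + (n-1)d]
2040 = n/2 × [2(10) + (n-1)(4)]
2040 = n/2 × [20 + 4n - 4]
4080 = n × [16 + 4n]
4n² + (16)n - 4080 = 0
Discriminant: Δ = (16)² - 4(4)(-4080) = 256 + 65280 = 65536
√Δ = 256
n = [-(16) + √Δ] / (2·4) = (-16 + 256) / 8 = 240 / 8 = 30
(The negative root is discarded since n must be a positive integer.)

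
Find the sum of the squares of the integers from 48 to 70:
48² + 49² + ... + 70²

Use ∑_{k=1}^{n} k² = n(n+1)(2n+1)/6, then subtract the first 47 terms.
∑_{k=1}^{70} k² = 70×71×141/6 = 116795
∑_{k=1}^{47} k² = 47×48×95/6 = 35720
∑_{k=48}^{70} k² = 116795 - 35720 = 81075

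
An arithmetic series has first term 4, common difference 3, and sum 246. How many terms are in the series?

Using S = n/2 × [2a + (n-1)d]
246 = n/2 × [2(4) + (n-1)(3)]
246 = n/2 × [8 + 3n - 3]
492 = n × [5 + 3n]
3n² + (5)n - 492 = 0
Discriminant: Δ = (5)² - 4(3)(-492) = 25 + 5904 = 5929
√Δ = 77
n = [-(5) + √Δ] / (2·3) = (-5 + 77) / 6 = 72 / 6 = 12
(The negative root is discarded since n must be a positive integer.)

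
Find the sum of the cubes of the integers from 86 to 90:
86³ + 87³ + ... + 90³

Use ∑_{k=1}^{n} k³ = [n(n+1)/2]², then subtract the first 85 terms.
∑_{k=1}^{90} k³ = [90×91/2]² = 4095² = 16769025
∑_{k=1}^{85} k³ = [85×86/2]² = 3655² = 13359025
∑_{k=86}^{90} k³ = 16769025 - 13359025 = 3410000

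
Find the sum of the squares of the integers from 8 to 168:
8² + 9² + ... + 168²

Use ∑_{k=1}^{n} k² = n(n+1)(2n+1)/6, then subtract the first 7 terms.
∑_{k=1}^{168} k² = 168×169×337/6 = 1594684
∑_{k=1}^{7} k² = 7×8×15/6 = 140
∑_{k=8}^{168} k² = 1594684 - 140 = 1594544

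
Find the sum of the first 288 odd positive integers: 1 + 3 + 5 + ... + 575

Sum of first n odd numbers = n²
= 288²
= 82944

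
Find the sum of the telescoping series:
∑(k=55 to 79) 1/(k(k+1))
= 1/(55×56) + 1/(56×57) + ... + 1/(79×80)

Partial fractions: 1/(k(k+1)) = 1/k - 1/(k+1)
The series telescopes:
= (1/55 - 1/56) + (1/56 - 1/57) + ... + (1/79 - 1/80)
= 1/55 - 1/80
= 1/176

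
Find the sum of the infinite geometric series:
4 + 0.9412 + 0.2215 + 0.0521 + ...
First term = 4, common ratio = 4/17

For |r| < 1, S = a / (1 - r)
S = 4 / (1 - (4/17))
S = 4 / (13/17)
S = 68/13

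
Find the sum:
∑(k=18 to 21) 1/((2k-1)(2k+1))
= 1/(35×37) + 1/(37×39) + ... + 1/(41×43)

Partial fractions: 1/((2k-1)(2k+1)) = (1/2)[1/(2k-1) - 1/(2k+1)]
The series telescopes:
= (1/2)[1/35 - 1/43]
= 4/1505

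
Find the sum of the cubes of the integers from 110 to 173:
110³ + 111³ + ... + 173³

Use ∑_{k=1}^{n} k³ = [n(n+1)/2]², then subtract the first 109 terms.
∑_{k=1}^{173} k³ = [173×174/2]² = 15051² = 226532601
∑_{k=1}^{109} k³ = [109×110/2]² = 5995² = 35940025
∑_{k=110}^{173} k³ = 226532601 - 35940025 = 190592576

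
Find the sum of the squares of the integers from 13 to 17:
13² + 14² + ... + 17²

Use ∑_{k=1}^{n} k² = n(n+1)(2n+1)/6, then subtract the first 12 terms.
∑_{k=1}^{17} k² = 17×18×35/6 = 1785
∑_{k=1}^{12} k² = 12×13×25/6 = 650
∑_{k=13}^{17} k² = 1785 - 650 = 1135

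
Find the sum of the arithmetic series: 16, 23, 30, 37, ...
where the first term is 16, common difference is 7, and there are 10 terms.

Sₙ = n/2 × (first + last)
Last term = a + (n-1)d = 16 + (10-1)×7 = 79
S_10 = 10/2 × (16 + 79)
S_10 = 10/2 × 95 = 475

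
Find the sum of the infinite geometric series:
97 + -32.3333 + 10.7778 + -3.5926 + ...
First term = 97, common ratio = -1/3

For |r| < 1, S = a / (1 - r)
S = 97 / (1 - (-1/3))
S = 97 / (4/3)
S = 291/4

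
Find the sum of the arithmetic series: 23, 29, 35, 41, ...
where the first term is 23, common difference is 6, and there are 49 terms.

Sₙ = n/2 × (first + last)
Last term = a + (n-1)d = 23 + (49-1)×6 = 311
S_49 = 49/2 × (23 + 311)
S_49 = 49/2 × 334 = 8183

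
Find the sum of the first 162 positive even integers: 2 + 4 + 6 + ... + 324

Sum of first n even numbers = n(n+1)
= 162×163
= 26406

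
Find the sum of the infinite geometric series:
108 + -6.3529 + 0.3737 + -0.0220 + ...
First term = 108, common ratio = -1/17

For |r| < 1, S = a / (1 - r)
S = 108 / (1 - (-1/17))
S = 108 / (18/17)
S = 102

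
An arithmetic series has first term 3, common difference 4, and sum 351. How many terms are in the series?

Using S = n/2 × [2a + (n-1)d]
351 = n/2 × [2(3) + (n-1)(4)]
351 = n/2 × [6 + 4n - 4]
702 = n × [2 + 4n]
4n² + (2)n - 702 = 0
Discriminant: Δ = (2)² - 4(4)(-702) = 4 + 11232 = 11236
√Δ = 106
n = [-(2) + √Δ] / (2·4) = (-2 + 106) / 8 = 104 / 8 = 13
(The negative root is discarded since n must be a positive integer.)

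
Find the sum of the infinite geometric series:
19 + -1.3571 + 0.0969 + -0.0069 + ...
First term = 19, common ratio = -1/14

For |r| < 1, S = a / (1 - r)
S = 19 / (1 - (-1/14))
S = 19 / (15/14)
S = 266/15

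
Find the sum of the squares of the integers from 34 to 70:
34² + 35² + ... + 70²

Use ∑_{k=1}^{n} k² = n(n+1)(2n+1)/6, then subtract the first 33 terms.
∑_{k=1}^{70} k² = 70×71×141/6 = 116795
∑_{k=1}^{33} k² = 33×34×67/6 = 12529
∑_{k=34}^{70} k² = 116795 - 12529 = 104266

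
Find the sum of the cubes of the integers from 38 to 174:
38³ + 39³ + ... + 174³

Use ∑_{k=1}^{n} k³ = [n(n+1)/2]², then subtract the first 37 terms.
∑_{k=1}^{174} k³ = [174×175/2]² = 15225² = 231800625
∑_{k=1}^{37} k³ = [37×38/2]² = 703² = 494209
∑_{k=38}^{174} k³ = 231800625 - 494209 = 231306416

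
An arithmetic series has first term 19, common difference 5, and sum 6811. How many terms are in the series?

Using S = n/2 × [2a + (n-1)d]
6811 = n/2 × [2(19) + (n-1)(5)]
6811 = n/2 × [38 + 5n - 5]
13622 = n × [33 + 5n]
5n² + (33)n - 13622 = 0
Discriminant: Δ = (33)² - 4(5)(-13622) = 1089 + 272440 = 273529
√Δ = 523
n = [-(33) + √Δ] / (2·5) = (-33 + 523) / 10 = 490 / 10 = 49
(The negative root is discarded since n must be a positive integer.)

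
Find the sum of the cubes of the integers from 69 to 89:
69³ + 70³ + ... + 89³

Use ∑_{k=1}^{n} k³ = [n(n+1)/2]², then subtract the first 68 terms.
∑_{k=1}^{89} k³ = [89×90/2]² = 4005² = 16040025
∑_{k=1}^{68} k³ = [68×69/2]² = 2346² = 5503716
∑_{k=69}^{89} k³ = 16040025 - 5503716 = 10536309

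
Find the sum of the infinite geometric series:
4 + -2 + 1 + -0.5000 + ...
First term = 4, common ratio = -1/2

For |r| < 1, S = a / (1 - r)
S = 4 / (1 - (-1/2))
S = 4 / (3/2)
S = 8/3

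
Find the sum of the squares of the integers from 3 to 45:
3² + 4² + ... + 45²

Use ∑_{k=1}^{n} k² = n(n+1)(2n+1)/6, then subtract the first 2 terms.
∑_{k=1}^{45} k² = 45×46×91/6 = 31395
∑_{k=1}^{2} k² = 2×3×5/6 = 5
∑_{k=3}^{45} k² = 31395 - 5 = 31390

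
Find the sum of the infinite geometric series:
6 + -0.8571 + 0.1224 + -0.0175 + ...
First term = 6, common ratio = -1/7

For |r| < 1, S = a / (1 - r)
S = 6 / (1 - (-1/7))
S = 6 / (8/7)
S = 21/4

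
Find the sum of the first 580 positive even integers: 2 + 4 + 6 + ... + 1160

Sum of first n even numbers = n(n+1)
= 580×581
= 336980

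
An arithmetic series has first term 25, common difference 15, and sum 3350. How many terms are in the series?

Using S = n/2 × [2a + (n-1)d]
3350 = n/2 × [2(25) + (n-1)(15)]
3350 = n/2 × [50 + 15n - 15]
6700 = n × [35 + 15n]
15n² + (35)n - 6700 = 0
Discriminant: Δ = (35)² - 4(15)(-6700) = 1225 + 402000 = 403225
√Δ = 635
n = [-(35) + √Δ] / (2·15) = (-35 + 635) / 30 = 600 / 30 = 20
(The negative root is discarded since n must be a positive integer.)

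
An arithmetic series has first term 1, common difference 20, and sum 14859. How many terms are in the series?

Using S = n/2 × [2a + (n-1)d]
14859 = n/2 × [2(1) + (n-1)(20)]
14859 = n/2 × [2 + 20n - 20]
29718 = n × [-18 + 20n]
20n² + (-18)n - 29718 = 0
Discriminant: Δ = (-18)² - 4(20)(-29718) = 324 + 2377440 = 2377764
√Δ = 1542
n = [-(-18) + √Δ] / (2·20) = (18 + 1542) / 40 = 1560 / 40 = 39
(The negative root is discarded since n must be a positive integer.)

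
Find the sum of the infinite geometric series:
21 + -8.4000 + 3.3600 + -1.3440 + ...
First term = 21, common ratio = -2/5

For |r| < 1, S = a / (1 - r)
S = 21 / (1 - (-2/5))
S = 21 / (7/5)
S = 15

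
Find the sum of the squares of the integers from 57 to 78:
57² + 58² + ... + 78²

Use ∑_{k=1}^{n} k² = n(n+1)(2n+1)/6, then subtract the first 56 terms.
∑_{k=1}^{78} k² = 78×79×157/6 = 161239
∑_{k=1}^{56} k² = 56×57×113/6 = 60116
∑_{k=57}^{78} k² = 161239 - 60116 = 101123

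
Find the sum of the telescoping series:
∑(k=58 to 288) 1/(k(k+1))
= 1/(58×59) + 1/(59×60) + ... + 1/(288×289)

Partial fractions: 1/(k(k+1)) = 1/k - 1/(k+1)
The series telescopes:
= (1/58 - 1/59) + (1/59 - 1/60) + ... + (1/288 - 1/289)
= 1/58 - 1/289
= 231/16762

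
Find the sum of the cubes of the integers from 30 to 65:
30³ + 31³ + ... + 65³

Use ∑_{k=1}^{n} k³ = [n(n+1)/2]², then subtract the first 29 terms.
∑_{k=1}^{65} k³ = [65×66/2]² = 2145² = 4601025
∑_{k=1}^{29} k³ = [29×30/2]² = 435² = 189225
∑_{k=30}^{65} k³ = 4601025 - 189225 = 4411800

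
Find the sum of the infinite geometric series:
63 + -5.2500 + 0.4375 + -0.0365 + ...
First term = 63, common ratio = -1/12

For |r| < 1, S = a / (1 - r)
S = 63 / (1 - (-1/12))
S = 63 / (13/12)
S = 756/13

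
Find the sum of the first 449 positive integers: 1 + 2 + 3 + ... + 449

Formula: ∑k = n(n+1)/2
= 449×450/2
= 202050/2
= 101025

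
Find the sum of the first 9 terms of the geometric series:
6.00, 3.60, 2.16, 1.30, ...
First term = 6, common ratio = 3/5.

Sₙ = a(1 - rⁿ) / (1 - r)
S_9 = 6(1 - (3/5)^9) / (1 - (3/5))
S_9 = 6(1 - (19683/1953125)) / (2/5)
S_9 = 5800326/390625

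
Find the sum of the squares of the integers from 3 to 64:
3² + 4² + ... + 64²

Use ∑_{k=1}^{n} k² = n(n+1)(2n+1)/6, then subtract the first 2 terms.
∑_{k=1}^{64} k² = 64×65×129/6 = 89440
∑_{k=1}^{2} k² = 2×3×5/6 = 5
∑_{k=3}^{64} k² = 89440 - 5 = 89435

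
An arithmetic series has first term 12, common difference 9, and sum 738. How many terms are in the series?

Using S = n/2 × [2a + (n-1)d]
738 = n/2 × [2(12) + (n-1)(9)]
738 = n/2 × [24 + 9n - 9]
1476 = n × [15 + 9n]
9n² + (15)n - 1476 = 0
Discriminant: Δ = (15)² - 4(9)(-1476) = 225 + 53136 = 53361
√Δ = 231
n = [-(15) + √Δ] / (2·9) = (-15 + 231) / 18 = 216 / 18 = 12
(The negative root is discarded since n must be a positive integer.)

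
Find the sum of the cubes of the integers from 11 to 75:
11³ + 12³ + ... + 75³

Use ∑_{k=1}^{n} k³ = [n(n+1)/2]², then subtract the first 10 terms.
∑_{k=1}^{75} k³ = [75×76/2]² = 2850² = 8122500
∑_{k=1}^{10} k³ = [10×11/2]² = 55² = 3025
∑_{k=11}^{75} k³ = 8122500 - 3025 = 8119475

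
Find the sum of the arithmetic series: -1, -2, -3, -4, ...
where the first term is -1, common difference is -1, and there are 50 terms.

Sₙ = n/2 × (first + last)
Last term = a + (n-1)d = -1 + (50-1)×(-1) = -50
S_50 = 50/2 × (-1 + (-50))
S_50 = 50/2 × (-51) = -1275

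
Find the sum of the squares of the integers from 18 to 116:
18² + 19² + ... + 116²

Use ∑_{k=1}^{n} k² = n(n+1)(2n+1)/6, then subtract the first 17 terms.
∑_{k=1}^{116} k² = 116×117×233/6 = 527046
∑_{k=1}^{17} k² = 17×18×35/6 = 1785
∑_{k=18}^{116} k² = 527046 - 1785 = 525261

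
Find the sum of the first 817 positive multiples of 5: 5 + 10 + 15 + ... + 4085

Factor out 5: = 5(1 + 2 + ... + 817) = 5 × n(n+1)/2
= 5 × 817×818/2
= 5 × 334153
= 1670765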